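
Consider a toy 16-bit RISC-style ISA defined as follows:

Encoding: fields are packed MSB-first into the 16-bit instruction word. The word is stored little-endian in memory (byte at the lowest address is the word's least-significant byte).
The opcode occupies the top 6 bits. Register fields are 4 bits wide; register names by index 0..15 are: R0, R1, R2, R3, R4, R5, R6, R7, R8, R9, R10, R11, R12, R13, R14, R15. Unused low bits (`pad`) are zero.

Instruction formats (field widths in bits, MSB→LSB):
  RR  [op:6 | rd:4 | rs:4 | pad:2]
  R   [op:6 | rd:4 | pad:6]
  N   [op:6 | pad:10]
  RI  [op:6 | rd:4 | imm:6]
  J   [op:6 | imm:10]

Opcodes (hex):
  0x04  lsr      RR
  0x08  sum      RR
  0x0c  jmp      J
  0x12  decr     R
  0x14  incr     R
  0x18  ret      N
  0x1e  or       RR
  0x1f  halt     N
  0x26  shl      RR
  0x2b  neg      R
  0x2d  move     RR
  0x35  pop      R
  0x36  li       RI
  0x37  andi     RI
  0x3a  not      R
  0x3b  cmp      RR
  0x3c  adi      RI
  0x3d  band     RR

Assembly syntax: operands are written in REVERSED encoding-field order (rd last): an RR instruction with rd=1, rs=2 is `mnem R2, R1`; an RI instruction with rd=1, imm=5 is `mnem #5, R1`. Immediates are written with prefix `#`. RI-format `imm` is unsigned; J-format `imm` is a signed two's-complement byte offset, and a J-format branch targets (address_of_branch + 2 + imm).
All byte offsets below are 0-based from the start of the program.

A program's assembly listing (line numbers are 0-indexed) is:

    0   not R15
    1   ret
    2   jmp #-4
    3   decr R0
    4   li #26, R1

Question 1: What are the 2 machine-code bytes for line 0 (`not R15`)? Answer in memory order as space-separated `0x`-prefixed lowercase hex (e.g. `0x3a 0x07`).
0xc0 0xeb

L0: not op=0x3a:6|rd=15:4|pad=0:6 ⇒ 0xebc0 ⇒ little c0 eb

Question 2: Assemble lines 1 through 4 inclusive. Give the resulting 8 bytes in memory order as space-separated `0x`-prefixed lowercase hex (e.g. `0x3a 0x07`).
0x00 0x60 0xfc 0x33 0x00 0x48 0x5a 0xd8

L1: ret op=0x18:6|pad=0:10 ⇒ 0x6000 ⇒ little 00 60
L2: jmp op=0xc:6|imm=-4:10 ⇒ 0x33fc ⇒ little fc 33
L3: decr op=0x12:6|rd=0:4|pad=0:6 ⇒ 0x4800 ⇒ little 00 48
L4: li op=0x36:6|rd=1:4|imm=26:6 ⇒ 0xd85a ⇒ little 5a d8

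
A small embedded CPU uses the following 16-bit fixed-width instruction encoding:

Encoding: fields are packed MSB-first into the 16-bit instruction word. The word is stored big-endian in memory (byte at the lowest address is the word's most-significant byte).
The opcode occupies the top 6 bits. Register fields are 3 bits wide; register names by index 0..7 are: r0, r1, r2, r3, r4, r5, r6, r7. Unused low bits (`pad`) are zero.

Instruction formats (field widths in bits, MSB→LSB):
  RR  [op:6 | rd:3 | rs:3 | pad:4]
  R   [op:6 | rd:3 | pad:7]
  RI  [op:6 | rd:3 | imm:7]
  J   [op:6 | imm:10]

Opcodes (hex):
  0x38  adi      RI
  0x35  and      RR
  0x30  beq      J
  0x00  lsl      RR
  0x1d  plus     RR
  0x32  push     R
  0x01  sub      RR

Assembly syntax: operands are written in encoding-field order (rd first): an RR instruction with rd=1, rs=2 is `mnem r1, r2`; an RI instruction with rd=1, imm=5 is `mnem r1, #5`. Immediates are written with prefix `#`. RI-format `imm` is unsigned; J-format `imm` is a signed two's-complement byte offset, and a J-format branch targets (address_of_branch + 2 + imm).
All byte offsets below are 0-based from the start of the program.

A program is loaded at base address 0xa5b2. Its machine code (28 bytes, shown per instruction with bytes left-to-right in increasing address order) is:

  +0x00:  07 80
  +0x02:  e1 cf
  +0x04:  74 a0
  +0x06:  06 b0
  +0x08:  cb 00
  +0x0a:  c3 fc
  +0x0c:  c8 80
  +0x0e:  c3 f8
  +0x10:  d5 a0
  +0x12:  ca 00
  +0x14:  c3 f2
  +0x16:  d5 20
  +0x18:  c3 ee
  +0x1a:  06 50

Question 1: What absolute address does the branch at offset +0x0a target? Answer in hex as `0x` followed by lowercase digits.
0xa5ba

[0a] c3 fc → 0xc3fc
  op=0xc3fc>>10=0x30 ⇒ beq (J)
  imm: (w>>0)&0x3ff=0x3fc (s10→-4) → #-4
  target = base 0xa5b2 + off 0x0a + 2 + imm -4 = 0xa5ba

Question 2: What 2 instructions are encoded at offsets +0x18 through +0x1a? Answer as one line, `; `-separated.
@+18  big-endian(c3 ee) = 0xc3ee
  top 6b → 0x30 → beq [J]
  imm@[9:0]=0x3ee (s10→-18) ⇒ #-18
@+1a  big-endian(06 50) = 0x0650
  top 6b → 0x1 → sub [RR]
  rd@[9:7]=0x4 ⇒ r4
  rs@[6:4]=0x5 ⇒ r5

beq #-18; sub r4, r5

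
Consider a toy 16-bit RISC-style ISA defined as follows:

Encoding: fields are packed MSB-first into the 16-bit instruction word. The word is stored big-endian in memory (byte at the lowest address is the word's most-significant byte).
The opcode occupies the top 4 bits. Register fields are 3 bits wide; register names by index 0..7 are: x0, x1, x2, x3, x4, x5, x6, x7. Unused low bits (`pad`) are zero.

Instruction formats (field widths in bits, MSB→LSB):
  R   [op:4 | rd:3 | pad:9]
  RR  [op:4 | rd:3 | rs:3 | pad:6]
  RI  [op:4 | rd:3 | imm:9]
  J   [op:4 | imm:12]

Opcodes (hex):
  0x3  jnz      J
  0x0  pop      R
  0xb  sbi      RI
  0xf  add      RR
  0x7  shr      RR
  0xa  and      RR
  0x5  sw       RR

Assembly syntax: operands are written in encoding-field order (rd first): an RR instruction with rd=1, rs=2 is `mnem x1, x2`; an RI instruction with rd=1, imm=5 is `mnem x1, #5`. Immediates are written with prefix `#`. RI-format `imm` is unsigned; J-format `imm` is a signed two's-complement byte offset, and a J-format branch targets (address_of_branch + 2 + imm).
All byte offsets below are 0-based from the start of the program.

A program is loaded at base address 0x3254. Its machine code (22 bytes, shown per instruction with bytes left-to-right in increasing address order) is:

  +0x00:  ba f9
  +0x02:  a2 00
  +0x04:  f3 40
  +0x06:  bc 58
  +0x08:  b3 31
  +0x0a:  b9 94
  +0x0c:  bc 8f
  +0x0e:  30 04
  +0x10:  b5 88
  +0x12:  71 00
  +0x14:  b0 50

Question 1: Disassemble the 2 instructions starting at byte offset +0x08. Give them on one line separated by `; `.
sbi x1, #305; sbi x4, #404

@+08  big-endian(b3 31) = 0xb331
  opcode bits[15:12]=0xb: sbi/RI
  rd@[11:9]=0x1 ⇒ x1
  imm@[8:0]=0x131 ⇒ #305
@+0a  big-endian(b9 94) = 0xb994
  opcode bits[15:12]=0xb: sbi/RI
  rd@[11:9]=0x4 ⇒ x4
  imm@[8:0]=0x194 ⇒ #404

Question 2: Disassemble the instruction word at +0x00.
[00] ba f9 → 0xbaf9
  op=0xbaf9>>12=0xb ⇒ sbi (RI)
  [11:9] rd=5 = x5
  [8:0] imm=249 = #249

sbi x5, #249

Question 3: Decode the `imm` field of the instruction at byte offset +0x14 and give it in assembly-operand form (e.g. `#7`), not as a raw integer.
[14] b0 50 → 0xb050
  op=0xb050>>12=0xb ⇒ sbi (RI)
  [11:9] rd=0 = x0
  [8:0] imm=80 = #80

#80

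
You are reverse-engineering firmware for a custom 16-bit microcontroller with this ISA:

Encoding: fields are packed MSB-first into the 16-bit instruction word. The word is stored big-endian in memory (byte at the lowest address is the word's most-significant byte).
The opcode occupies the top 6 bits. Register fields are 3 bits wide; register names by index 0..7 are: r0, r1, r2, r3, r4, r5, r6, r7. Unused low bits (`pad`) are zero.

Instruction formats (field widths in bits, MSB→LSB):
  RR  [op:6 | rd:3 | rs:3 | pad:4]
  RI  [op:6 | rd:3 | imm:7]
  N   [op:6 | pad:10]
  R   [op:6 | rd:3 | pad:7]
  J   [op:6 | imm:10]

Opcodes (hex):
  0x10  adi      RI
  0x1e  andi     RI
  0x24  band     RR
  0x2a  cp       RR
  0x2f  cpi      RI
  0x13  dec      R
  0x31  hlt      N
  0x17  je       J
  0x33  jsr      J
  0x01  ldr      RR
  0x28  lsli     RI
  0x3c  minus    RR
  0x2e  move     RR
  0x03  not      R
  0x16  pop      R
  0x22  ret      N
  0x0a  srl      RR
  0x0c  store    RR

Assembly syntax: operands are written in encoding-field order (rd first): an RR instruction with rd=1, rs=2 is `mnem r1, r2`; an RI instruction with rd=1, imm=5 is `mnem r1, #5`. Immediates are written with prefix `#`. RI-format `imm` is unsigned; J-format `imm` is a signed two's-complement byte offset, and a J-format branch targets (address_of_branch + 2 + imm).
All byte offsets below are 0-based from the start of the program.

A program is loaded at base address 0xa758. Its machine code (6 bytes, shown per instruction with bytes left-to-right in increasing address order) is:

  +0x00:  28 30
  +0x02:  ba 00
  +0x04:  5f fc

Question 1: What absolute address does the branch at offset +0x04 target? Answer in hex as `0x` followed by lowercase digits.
+0x04: 5f fc ⇒ word 0x5ffc (big)
  opcode bits[15:10]=0x17: je/J
  imm: (w>>0)&0x3ff=0x3fc (s10→-4) → #-4
  target = base 0xa758 + off 0x04 + 2 + imm -4 = 0xa75a

0xa75a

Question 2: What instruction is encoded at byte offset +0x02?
+0x02: ba 00 ⇒ word 0xba00 (big)
  op=0xba00>>10=0x2e ⇒ move (RR)
  rd: (w>>7)&0x7=0x4 → r4
  rs: (w>>4)&0x7=0x0 → r0

move r4, r0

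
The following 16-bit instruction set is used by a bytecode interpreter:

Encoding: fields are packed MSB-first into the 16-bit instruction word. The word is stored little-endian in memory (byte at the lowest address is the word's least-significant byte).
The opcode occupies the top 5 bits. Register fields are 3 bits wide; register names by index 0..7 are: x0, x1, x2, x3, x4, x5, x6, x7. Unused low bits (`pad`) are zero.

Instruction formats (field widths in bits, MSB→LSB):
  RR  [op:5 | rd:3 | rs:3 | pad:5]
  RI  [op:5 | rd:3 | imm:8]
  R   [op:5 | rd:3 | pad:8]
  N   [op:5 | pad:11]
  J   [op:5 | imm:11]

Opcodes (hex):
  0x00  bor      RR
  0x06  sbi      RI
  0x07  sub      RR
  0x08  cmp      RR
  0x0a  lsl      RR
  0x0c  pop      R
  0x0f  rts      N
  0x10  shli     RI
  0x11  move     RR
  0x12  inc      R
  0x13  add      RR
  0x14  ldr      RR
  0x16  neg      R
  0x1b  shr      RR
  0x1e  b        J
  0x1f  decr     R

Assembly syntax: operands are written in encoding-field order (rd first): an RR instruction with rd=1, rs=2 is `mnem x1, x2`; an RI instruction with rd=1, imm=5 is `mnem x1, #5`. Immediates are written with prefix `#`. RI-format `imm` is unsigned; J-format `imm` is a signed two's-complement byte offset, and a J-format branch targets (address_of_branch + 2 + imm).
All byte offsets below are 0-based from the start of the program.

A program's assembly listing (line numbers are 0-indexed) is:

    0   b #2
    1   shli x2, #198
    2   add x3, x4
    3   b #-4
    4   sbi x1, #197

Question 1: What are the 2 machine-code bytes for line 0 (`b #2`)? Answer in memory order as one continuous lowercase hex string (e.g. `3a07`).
L0: b op=0x1e:5|imm=2:11 ⇒ 0xf002 ⇒ little 02 f0

02f0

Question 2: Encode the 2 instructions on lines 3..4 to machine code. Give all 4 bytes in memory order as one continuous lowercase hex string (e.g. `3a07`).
line 3 (b): pack op=0x1e:5|imm=-4:11 = 0xf7fc; little→ fc f7
line 4 (sbi): pack op=0x6:5|rd=1:3|imm=197:8 = 0x31c5; little→ c5 31

fcf7c531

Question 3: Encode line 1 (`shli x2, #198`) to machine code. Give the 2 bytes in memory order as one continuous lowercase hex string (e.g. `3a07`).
L1: shli op=0x10:5|rd=2:3|imm=198:8 ⇒ 0x82c6 ⇒ little c6 82

c682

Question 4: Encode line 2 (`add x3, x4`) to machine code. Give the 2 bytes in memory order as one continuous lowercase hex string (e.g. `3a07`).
2. add fields op=0x13:5|rd=3:3|rs=4:3|pad=0:5 → word 9b80h → 80 9b

809b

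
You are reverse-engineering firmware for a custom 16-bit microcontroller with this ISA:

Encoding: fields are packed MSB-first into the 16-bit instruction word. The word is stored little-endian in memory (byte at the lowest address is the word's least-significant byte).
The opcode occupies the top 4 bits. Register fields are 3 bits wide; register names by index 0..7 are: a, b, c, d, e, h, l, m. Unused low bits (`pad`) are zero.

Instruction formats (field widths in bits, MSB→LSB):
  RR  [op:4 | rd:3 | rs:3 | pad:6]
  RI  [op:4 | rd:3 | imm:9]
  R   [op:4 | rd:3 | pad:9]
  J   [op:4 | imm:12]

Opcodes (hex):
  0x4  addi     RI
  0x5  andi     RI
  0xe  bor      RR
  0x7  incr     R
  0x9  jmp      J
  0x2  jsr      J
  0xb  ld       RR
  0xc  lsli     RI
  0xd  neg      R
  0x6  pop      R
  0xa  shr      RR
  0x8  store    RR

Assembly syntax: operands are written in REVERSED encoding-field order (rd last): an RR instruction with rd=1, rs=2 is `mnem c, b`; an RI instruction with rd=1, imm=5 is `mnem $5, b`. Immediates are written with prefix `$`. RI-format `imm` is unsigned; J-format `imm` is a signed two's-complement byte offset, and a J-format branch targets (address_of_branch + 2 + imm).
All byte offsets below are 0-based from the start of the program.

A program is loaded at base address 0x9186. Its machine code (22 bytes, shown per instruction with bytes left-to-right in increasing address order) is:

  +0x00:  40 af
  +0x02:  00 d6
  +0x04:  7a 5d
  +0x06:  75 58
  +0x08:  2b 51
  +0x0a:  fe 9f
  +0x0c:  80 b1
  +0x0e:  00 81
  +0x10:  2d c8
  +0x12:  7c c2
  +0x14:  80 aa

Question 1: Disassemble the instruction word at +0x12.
lsli $124, b

@+12  little-endian(7c c2) = 0xc27c
  opcode bits[15:12]=0xc: lsli/RI
  [11:9] rd=1 = b
  [8:0] imm=124 = $124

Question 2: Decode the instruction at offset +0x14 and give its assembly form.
+0x14: 80 aa ⇒ word 0xaa80 (little)
  opcode bits[15:12]=0xa: shr/RR
  rd: (w>>9)&0x7=0x5 → h
  rs: (w>>6)&0x7=0x2 → c

shr c, h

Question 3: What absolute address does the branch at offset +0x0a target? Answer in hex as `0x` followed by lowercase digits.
[0a] fe 9f → 0x9ffe
  opcode bits[15:12]=0x9: jmp/J
  imm@[11:0]=0xffe (s12→-2) ⇒ $-2
  target = base 0x9186 + off 0x0a + 2 + imm -2 = 0x9190

0x9190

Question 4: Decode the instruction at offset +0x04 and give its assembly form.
andi $378, l

+0x04: 7a 5d ⇒ word 0x5d7a (little)
  top 4b → 0x5 → andi [RI]
  rd@[11:9]=0x6 ⇒ l
  imm@[8:0]=0x17a ⇒ $378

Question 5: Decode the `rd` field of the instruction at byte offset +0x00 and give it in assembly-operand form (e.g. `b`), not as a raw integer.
m

off 0x00: read 40 af as little → 0xaf40
  opcode bits[15:12]=0xa: shr/RR
  rd@[11:9]=0x7 ⇒ m
  rs@[8:6]=0x5 ⇒ h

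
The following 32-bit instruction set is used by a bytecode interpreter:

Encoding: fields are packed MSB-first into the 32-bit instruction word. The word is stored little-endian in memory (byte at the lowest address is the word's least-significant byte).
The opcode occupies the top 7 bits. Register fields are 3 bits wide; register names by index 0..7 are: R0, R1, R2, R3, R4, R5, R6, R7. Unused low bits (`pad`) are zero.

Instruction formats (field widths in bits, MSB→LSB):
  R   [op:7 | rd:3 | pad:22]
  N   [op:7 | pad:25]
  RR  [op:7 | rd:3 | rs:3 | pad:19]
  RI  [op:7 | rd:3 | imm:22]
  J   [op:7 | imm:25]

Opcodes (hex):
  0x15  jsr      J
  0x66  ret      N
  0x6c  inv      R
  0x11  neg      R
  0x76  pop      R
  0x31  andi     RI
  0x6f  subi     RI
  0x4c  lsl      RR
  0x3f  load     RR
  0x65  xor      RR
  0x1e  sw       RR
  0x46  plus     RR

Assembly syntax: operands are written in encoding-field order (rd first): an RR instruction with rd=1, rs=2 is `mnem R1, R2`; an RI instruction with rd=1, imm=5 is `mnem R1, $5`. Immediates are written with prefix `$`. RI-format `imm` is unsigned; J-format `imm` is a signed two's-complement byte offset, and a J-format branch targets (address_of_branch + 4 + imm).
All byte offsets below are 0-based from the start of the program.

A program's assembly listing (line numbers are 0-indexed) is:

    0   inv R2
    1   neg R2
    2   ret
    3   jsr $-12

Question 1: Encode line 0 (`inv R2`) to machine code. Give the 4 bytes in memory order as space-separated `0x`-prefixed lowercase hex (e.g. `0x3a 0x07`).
0x00 0x00 0x80 0xd8

line 0 (inv): pack op=0x6c:7|rd=2:3|pad=0:22 = 0xd8800000; little→ 00 00 80 d8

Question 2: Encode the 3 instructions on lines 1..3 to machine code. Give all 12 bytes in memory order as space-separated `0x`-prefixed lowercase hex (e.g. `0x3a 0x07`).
1. neg fields op=0x11:7|rd=2:3|pad=0:22 → word 22800000h → 00 00 80 22
2. ret fields op=0x66:7|pad=0:25 → word cc000000h → 00 00 00 cc
3. jsr fields op=0x15:7|imm=-12:25 → word 2bfffff4h → f4 ff ff 2b

0x00 0x00 0x80 0x22 0x00 0x00 0x00 0xcc 0xf4 0xff 0xff 0x2b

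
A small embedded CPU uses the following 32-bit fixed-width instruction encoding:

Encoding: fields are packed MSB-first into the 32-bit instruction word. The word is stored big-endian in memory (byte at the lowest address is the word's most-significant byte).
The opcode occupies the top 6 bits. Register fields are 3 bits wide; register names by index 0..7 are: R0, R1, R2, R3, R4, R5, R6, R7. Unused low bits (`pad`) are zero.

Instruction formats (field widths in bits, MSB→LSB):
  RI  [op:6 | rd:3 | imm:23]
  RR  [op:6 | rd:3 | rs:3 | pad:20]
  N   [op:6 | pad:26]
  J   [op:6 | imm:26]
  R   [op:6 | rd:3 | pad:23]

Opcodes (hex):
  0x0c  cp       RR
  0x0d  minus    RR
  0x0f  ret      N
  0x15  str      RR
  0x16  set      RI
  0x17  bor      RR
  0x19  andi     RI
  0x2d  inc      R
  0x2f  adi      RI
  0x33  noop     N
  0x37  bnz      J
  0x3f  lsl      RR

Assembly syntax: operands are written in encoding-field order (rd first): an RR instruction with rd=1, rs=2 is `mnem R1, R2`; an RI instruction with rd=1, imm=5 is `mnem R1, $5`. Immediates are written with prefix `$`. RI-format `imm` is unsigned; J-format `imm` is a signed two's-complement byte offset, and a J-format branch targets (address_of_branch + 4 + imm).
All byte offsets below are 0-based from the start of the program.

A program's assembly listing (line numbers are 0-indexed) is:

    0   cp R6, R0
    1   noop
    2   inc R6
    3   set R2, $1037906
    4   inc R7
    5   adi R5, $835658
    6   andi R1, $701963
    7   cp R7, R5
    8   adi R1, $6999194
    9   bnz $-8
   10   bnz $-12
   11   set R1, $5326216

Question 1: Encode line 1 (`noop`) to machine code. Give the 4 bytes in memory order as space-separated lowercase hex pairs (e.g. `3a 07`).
L1: noop op=0x33:6|pad=0:26 ⇒ 0xcc000000 ⇒ big cc 00 00 00

cc 00 00 00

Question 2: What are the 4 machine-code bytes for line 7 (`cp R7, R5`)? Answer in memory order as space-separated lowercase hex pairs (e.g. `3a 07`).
33 d0 00 00

line 7 (cp): pack op=0xc:6|rd=7:3|rs=5:3|pad=0:20 = 0x33d00000; big→ 33 d0 00 00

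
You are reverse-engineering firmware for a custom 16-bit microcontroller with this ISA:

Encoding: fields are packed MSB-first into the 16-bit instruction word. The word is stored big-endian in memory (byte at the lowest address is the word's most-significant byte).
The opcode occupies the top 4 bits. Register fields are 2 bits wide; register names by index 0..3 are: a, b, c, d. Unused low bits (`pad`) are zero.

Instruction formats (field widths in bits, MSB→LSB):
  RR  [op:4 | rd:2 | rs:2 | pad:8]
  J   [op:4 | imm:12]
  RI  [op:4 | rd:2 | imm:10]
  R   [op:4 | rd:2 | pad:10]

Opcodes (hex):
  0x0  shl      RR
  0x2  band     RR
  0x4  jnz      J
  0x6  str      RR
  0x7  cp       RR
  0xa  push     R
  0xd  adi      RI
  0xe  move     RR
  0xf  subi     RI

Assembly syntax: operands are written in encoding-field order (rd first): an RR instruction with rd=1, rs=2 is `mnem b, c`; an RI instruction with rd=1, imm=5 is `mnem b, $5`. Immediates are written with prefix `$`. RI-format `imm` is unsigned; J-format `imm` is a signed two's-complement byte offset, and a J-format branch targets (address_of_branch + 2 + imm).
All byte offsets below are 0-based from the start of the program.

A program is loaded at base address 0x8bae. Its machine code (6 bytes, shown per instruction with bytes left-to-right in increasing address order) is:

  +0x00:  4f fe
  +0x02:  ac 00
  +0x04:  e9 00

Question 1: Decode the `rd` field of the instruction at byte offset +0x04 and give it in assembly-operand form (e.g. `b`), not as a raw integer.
c

@+04  big-endian(e9 00) = 0xe900
  opcode bits[15:12]=0xe: move/RR
  rd@[11:10]=0x2 ⇒ c
  rs@[9:8]=0x1 ⇒ b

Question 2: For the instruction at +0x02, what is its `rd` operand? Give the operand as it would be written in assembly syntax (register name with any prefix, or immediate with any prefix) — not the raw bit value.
d

@+02  big-endian(ac 00) = 0xac00
  op=0xac00>>12=0xa ⇒ push (R)
  rd@[11:10]=0x3 ⇒ d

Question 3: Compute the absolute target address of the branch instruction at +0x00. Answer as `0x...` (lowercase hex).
0x8bae

@+00  big-endian(4f fe) = 0x4ffe
  op=0x4ffe>>12=0x4 ⇒ jnz (J)
  imm: (w>>0)&0xfff=0xffe (s12→-2) → $-2
  target = base 0x8bae + off 0x00 + 2 + imm -2 = 0x8bae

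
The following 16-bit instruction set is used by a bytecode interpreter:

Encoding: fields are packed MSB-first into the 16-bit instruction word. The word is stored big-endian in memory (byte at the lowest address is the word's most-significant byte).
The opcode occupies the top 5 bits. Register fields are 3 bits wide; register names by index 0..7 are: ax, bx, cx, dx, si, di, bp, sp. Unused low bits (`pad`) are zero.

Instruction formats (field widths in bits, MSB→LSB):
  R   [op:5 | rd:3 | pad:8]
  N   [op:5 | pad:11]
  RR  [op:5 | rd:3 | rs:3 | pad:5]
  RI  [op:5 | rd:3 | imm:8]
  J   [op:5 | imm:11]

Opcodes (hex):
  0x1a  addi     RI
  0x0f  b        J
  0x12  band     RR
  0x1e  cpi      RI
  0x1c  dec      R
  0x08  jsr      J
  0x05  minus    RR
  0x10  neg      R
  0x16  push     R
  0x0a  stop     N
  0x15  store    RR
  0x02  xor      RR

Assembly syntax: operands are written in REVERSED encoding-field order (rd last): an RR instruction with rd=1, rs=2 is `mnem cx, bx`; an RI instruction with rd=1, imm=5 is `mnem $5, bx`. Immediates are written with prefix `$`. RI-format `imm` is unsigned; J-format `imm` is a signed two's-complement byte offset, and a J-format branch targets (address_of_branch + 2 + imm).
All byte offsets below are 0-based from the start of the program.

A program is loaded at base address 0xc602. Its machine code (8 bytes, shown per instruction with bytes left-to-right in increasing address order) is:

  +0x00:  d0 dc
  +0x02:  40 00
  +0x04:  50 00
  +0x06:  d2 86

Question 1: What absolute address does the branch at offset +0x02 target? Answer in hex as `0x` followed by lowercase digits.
0xc606

+0x02: 40 00 ⇒ word 0x4000 (big)
  top 5b → 0x8 → jsr [J]
  imm: (w>>0)&0x7ff=0x0 → $0
  target = base 0xc602 + off 0x02 + 2 + imm 0 = 0xc606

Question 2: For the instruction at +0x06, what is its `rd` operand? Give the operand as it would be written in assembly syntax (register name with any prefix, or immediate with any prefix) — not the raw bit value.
cx

[06] d2 86 → 0xd286
  top 5b → 0x1a → addi [RI]
  rd@[10:8]=0x2 ⇒ cx
  imm@[7:0]=0x86 ⇒ $134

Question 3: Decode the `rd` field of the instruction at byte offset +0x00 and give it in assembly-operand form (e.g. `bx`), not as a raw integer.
@+00  big-endian(d0 dc) = 0xd0dc
  top 5b → 0x1a → addi [RI]
  rd: (w>>8)&0x7=0x0 → ax
  imm: (w>>0)&0xff=0xdc → $220

ax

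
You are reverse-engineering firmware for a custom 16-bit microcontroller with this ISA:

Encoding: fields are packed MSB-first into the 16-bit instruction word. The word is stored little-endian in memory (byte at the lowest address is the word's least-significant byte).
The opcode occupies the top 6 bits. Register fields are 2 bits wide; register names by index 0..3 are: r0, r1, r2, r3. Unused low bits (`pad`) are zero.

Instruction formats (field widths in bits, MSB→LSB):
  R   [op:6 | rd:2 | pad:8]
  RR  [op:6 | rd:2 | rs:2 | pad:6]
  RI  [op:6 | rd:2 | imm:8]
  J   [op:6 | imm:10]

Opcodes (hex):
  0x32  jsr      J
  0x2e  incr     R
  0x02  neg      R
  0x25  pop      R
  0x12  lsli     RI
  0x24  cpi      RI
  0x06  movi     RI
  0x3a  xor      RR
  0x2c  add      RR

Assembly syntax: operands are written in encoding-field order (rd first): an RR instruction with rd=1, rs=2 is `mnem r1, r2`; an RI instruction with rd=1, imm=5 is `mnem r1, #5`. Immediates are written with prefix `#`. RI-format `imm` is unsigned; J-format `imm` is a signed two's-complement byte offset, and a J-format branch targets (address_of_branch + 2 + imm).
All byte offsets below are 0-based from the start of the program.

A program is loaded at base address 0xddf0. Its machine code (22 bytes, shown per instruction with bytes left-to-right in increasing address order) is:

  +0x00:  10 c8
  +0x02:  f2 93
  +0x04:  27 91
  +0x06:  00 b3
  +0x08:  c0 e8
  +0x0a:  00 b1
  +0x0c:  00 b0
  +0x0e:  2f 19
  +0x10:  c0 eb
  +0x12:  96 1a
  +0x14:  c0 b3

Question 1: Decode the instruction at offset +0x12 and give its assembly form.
[12] 96 1a → 0x1a96
  op=0x1a96>>10=0x6 ⇒ movi (RI)
  [9:8] rd=2 = r2
  [7:0] imm=150 = #150

movi r2, #150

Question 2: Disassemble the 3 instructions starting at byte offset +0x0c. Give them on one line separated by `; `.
add r0, r0; movi r1, #47; xor r3, r3

[0c] 00 b0 → 0xb000
  opcode bits[15:10]=0x2c: add/RR
  [9:8] rd=0 = r0
  [7:6] rs=0 = r0
[0e] 2f 19 → 0x192f
  opcode bits[15:10]=0x6: movi/RI
  [9:8] rd=1 = r1
  [7:0] imm=47 = #47
[10] c0 eb → 0xebc0
  opcode bits[15:10]=0x3a: xor/RR
  [9:8] rd=3 = r3
  [7:6] rs=3 = r3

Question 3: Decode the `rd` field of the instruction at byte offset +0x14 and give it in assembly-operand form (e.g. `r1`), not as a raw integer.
r3

off 0x14: read c0 b3 as little → 0xb3c0
  op=0xb3c0>>10=0x2c ⇒ add (RR)
  [9:8] rd=3 = r3
  [7:6] rs=3 = r3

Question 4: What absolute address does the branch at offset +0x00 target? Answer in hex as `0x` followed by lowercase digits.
0xde02

off 0x00: read 10 c8 as little → 0xc810
  opcode bits[15:10]=0x32: jsr/J
  imm: (w>>0)&0x3ff=0x10 → #16
  target = base 0xddf0 + off 0x00 + 2 + imm 16 = 0xde02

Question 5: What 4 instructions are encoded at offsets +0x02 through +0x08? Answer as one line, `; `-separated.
cpi r3, #242; cpi r1, #39; add r3, r0; xor r0, r3

[02] f2 93 → 0x93f2
  opcode bits[15:10]=0x24: cpi/RI
  rd@[9:8]=0x3 ⇒ r3
  imm@[7:0]=0xf2 ⇒ #242
[04] 27 91 → 0x9127
  opcode bits[15:10]=0x24: cpi/RI
  rd@[9:8]=0x1 ⇒ r1
  imm@[7:0]=0x27 ⇒ #39
[06] 00 b3 → 0xb300
  opcode bits[15:10]=0x2c: add/RR
  rd@[9:8]=0x3 ⇒ r3
  rs@[7:6]=0x0 ⇒ r0
[08] c0 e8 → 0xe8c0
  opcode bits[15:10]=0x3a: xor/RR
  rd@[9:8]=0x0 ⇒ r0
  rs@[7:6]=0x3 ⇒ r3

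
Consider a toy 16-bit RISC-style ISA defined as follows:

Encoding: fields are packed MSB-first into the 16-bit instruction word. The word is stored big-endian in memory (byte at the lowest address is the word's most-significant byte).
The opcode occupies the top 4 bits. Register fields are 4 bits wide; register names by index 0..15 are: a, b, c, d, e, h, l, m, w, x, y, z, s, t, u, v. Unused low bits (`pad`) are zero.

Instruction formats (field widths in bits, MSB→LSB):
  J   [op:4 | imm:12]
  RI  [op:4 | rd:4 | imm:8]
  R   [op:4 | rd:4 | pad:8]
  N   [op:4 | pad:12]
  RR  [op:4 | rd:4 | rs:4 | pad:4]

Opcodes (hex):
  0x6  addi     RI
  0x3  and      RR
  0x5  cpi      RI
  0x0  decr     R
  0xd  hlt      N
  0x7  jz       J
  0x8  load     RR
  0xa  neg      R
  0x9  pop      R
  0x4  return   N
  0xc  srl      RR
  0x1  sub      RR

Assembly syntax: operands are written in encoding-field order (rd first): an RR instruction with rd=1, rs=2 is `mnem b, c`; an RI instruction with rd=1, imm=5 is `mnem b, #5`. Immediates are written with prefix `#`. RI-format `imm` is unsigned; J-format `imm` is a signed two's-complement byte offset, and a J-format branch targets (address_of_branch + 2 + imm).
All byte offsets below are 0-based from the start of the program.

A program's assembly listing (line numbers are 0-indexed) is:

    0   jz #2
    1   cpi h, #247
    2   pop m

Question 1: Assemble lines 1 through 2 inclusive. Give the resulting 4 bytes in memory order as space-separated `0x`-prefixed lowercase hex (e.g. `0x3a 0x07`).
line 1 (cpi): pack op=0x5:4|rd=5:4|imm=247:8 = 0x55f7; big→ 55 f7
line 2 (pop): pack op=0x9:4|rd=7:4|pad=0:8 = 0x9700; big→ 97 00

0x55 0xf7 0x97 0x00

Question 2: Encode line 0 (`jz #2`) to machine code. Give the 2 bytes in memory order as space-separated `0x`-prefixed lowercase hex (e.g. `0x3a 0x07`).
line 0 (jz): pack op=0x7:4|imm=2:12 = 0x7002; big→ 70 02

0x70 0x02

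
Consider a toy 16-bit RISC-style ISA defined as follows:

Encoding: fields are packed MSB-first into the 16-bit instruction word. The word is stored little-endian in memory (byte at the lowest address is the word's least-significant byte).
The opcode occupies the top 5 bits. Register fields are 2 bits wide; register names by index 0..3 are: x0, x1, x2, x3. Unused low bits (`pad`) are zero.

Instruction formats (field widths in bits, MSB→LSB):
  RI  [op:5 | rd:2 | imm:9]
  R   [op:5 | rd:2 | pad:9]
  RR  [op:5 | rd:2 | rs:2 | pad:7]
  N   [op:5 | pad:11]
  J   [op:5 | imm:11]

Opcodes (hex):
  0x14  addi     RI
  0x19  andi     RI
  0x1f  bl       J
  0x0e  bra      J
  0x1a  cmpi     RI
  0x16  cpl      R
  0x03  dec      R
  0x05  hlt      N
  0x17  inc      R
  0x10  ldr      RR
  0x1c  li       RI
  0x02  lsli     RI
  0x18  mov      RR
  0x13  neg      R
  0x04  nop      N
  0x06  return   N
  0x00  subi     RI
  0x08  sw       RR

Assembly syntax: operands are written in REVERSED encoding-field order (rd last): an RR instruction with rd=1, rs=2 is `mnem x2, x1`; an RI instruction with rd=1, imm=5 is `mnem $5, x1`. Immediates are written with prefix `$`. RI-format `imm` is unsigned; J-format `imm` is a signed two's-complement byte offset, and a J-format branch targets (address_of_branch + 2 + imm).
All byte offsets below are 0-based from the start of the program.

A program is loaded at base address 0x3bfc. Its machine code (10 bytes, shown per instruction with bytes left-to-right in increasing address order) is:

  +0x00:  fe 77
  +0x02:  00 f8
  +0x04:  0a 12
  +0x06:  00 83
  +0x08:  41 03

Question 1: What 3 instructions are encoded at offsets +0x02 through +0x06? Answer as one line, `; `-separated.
bl $0; lsli $10, x1; ldr x2, x1

+0x02: 00 f8 ⇒ word 0xf800 (little)
  opcode bits[15:11]=0x1f: bl/J
  [10:0] imm=0 = $0
+0x04: 0a 12 ⇒ word 0x120a (little)
  opcode bits[15:11]=0x2: lsli/RI
  [10:9] rd=1 = x1
  [8:0] imm=10 = $10
+0x06: 00 83 ⇒ word 0x8300 (little)
  opcode bits[15:11]=0x10: ldr/RR
  [10:9] rd=1 = x1
  [8:7] rs=2 = x2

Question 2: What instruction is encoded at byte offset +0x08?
subi $321, x1

off 0x08: read 41 03 as little → 0x0341
  opcode bits[15:11]=0x0: subi/RI
  rd@[10:9]=0x1 ⇒ x1
  imm@[8:0]=0x141 ⇒ $321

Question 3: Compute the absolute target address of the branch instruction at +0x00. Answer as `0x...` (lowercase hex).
0x3bfc

off 0x00: read fe 77 as little → 0x77fe
  opcode bits[15:11]=0xe: bra/J
  imm@[10:0]=0x7fe (s11→-2) ⇒ $-2
  target = base 0x3bfc + off 0x00 + 2 + imm -2 = 0x3bfc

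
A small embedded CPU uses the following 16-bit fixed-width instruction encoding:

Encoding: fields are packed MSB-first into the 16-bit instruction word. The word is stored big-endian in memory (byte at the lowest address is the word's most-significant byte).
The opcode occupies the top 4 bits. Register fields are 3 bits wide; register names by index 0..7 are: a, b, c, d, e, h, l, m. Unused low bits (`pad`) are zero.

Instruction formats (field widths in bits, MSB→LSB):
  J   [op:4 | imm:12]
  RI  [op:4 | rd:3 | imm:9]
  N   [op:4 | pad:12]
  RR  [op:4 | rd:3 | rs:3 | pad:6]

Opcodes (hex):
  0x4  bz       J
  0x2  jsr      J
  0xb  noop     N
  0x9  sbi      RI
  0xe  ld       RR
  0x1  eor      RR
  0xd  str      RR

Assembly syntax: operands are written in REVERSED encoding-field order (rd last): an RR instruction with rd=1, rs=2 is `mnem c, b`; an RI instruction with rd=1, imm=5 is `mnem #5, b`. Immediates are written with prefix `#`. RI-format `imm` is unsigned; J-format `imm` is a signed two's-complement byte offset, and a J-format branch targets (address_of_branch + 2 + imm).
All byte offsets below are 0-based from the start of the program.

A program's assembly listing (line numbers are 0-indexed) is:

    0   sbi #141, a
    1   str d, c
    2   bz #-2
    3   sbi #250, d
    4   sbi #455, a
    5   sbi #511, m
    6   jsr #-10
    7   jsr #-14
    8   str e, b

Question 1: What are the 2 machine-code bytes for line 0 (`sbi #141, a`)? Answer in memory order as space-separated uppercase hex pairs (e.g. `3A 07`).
90 8D

line 0 (sbi): pack op=0x9:4|rd=0:3|imm=141:9 = 0x908d; big→ 90 8d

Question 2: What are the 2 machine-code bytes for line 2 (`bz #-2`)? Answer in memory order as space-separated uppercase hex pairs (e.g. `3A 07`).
4F FE

2. bz fields op=0x4:4|imm=-2:12 → word 4ffeh → 4f fe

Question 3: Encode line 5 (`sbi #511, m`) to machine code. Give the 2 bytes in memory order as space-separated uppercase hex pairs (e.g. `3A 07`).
9F FF

L5: sbi op=0x9:4|rd=7:3|imm=511:9 ⇒ 0x9fff ⇒ big 9f ff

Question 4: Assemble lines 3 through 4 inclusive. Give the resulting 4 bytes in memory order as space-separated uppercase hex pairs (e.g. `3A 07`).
line 3 (sbi): pack op=0x9:4|rd=3:3|imm=250:9 = 0x96fa; big→ 96 fa
line 4 (sbi): pack op=0x9:4|rd=0:3|imm=455:9 = 0x91c7; big→ 91 c7

96 FA 91 C7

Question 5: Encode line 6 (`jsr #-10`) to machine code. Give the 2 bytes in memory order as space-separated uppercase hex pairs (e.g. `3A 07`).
line 6 (jsr): pack op=0x2:4|imm=-10:12 = 0x2ff6; big→ 2f f6

2F F6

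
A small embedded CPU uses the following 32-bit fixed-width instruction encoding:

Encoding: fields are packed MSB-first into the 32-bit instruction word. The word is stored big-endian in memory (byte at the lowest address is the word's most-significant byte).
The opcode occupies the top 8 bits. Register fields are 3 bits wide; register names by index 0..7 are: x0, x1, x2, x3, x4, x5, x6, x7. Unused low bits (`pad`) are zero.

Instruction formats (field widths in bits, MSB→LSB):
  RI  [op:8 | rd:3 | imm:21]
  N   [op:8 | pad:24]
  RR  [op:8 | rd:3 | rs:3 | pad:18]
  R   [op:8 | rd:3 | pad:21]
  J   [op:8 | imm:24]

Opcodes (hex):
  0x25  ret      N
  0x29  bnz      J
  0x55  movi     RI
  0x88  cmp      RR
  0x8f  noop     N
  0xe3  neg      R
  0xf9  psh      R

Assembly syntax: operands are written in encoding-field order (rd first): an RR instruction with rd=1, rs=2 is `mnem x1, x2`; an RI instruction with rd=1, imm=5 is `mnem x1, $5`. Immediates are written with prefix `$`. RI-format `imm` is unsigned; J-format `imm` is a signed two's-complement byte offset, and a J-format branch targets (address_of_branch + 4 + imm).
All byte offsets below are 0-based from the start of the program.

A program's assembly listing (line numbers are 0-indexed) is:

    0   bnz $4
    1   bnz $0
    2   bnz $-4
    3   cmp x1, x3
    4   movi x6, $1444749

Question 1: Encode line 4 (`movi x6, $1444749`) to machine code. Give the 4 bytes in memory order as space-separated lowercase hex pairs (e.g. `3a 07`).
55 d6 0b 8d

line 4 (movi): pack op=0x55:8|rd=6:3|imm=1444749:21 = 0x55d60b8d; big→ 55 d6 0b 8d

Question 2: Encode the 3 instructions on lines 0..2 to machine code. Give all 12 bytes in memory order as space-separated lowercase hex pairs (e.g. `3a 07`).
0. bnz fields op=0x29:8|imm=4:24 → word 29000004h → 29 00 00 04
1. bnz fields op=0x29:8|imm=0:24 → word 29000000h → 29 00 00 00
2. bnz fields op=0x29:8|imm=-4:24 → word 29fffffch → 29 ff ff fc

29 00 00 04 29 00 00 00 29 ff ff fc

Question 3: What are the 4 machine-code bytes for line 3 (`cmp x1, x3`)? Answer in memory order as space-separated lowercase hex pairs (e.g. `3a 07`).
3. cmp fields op=0x88:8|rd=1:3|rs=3:3|pad=0:18 → word 882c0000h → 88 2c 00 00

88 2c 00 00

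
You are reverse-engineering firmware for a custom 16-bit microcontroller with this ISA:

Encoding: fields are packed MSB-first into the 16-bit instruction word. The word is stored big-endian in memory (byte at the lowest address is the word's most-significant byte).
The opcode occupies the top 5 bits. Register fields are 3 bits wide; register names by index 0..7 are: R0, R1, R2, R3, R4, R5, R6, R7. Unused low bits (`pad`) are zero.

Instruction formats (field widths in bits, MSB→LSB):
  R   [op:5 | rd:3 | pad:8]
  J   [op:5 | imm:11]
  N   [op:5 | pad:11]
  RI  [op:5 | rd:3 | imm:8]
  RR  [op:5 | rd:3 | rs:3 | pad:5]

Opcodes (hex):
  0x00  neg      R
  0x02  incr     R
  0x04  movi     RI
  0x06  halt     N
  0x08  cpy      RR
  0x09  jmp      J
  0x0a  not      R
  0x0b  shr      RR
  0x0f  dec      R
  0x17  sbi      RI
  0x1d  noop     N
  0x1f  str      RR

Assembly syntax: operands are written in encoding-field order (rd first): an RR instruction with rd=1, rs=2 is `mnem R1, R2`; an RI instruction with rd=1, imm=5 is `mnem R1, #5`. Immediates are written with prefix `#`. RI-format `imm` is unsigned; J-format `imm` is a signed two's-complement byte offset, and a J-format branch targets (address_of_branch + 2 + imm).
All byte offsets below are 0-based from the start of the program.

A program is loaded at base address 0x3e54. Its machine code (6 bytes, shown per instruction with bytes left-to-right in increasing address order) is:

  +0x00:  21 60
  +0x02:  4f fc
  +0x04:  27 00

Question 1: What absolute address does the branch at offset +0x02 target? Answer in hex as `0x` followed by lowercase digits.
@+02  big-endian(4f fc) = 0x4ffc
  opcode bits[15:11]=0x9: jmp/J
  [10:0] imm=2044 (s11→-4) = #-4
  target = base 0x3e54 + off 0x02 + 2 + imm -4 = 0x3e54

0x3e54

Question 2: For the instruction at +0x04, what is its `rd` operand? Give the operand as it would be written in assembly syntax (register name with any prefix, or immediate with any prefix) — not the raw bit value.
R7

+0x04: 27 00 ⇒ word 0x2700 (big)
  op=0x2700>>11=0x4 ⇒ movi (RI)
  rd: (w>>8)&0x7=0x7 → R7
  imm: (w>>0)&0xff=0x0 → #0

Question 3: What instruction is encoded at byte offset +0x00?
movi R1, #96

@+00  big-endian(21 60) = 0x2160
  opcode bits[15:11]=0x4: movi/RI
  [10:8] rd=1 = R1
  [7:0] imm=96 = #96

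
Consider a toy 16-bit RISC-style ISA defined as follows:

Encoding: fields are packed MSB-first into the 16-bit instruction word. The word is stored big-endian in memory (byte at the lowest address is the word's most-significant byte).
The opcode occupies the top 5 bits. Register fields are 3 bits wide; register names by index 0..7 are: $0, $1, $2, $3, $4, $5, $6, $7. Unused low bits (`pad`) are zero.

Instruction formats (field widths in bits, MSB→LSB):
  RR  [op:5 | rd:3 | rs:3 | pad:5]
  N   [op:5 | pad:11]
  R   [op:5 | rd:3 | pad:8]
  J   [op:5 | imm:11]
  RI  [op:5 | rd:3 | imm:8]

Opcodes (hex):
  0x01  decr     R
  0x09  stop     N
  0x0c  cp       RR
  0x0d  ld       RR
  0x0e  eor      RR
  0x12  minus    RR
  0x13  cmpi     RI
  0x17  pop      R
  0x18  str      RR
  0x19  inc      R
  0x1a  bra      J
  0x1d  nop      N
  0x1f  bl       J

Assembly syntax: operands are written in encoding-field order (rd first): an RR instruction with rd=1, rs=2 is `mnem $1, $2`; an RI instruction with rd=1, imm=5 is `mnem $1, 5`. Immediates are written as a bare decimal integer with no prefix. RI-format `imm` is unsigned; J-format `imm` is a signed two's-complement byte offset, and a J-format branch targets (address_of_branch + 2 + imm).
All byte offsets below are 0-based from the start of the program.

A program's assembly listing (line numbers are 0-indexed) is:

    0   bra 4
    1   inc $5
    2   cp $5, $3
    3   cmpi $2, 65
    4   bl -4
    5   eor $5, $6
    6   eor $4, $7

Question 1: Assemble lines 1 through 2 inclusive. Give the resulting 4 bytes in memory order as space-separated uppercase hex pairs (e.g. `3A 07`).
L1: inc op=0x19:5|rd=5:3|pad=0:8 ⇒ 0xcd00 ⇒ big cd 00
L2: cp op=0xc:5|rd=5:3|rs=3:3|pad=0:5 ⇒ 0x6560 ⇒ big 65 60

CD 00 65 60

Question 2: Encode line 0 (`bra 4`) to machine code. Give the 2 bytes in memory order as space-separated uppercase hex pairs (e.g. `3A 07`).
line 0 (bra): pack op=0x1a:5|imm=4:11 = 0xd004; big→ d0 04

D0 04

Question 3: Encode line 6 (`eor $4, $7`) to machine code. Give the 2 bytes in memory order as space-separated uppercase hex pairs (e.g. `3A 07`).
74 E0

6. eor fields op=0xe:5|rd=4:3|rs=7:3|pad=0:5 → word 74e0h → 74 e0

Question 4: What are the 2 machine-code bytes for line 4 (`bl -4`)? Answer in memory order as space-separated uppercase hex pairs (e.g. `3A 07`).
L4: bl op=0x1f:5|imm=-4:11 ⇒ 0xfffc ⇒ big ff fc

FF FC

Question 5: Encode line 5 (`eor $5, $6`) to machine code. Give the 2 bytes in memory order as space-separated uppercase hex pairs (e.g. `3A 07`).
75 C0

L5: eor op=0xe:5|rd=5:3|rs=6:3|pad=0:5 ⇒ 0x75c0 ⇒ big 75 c0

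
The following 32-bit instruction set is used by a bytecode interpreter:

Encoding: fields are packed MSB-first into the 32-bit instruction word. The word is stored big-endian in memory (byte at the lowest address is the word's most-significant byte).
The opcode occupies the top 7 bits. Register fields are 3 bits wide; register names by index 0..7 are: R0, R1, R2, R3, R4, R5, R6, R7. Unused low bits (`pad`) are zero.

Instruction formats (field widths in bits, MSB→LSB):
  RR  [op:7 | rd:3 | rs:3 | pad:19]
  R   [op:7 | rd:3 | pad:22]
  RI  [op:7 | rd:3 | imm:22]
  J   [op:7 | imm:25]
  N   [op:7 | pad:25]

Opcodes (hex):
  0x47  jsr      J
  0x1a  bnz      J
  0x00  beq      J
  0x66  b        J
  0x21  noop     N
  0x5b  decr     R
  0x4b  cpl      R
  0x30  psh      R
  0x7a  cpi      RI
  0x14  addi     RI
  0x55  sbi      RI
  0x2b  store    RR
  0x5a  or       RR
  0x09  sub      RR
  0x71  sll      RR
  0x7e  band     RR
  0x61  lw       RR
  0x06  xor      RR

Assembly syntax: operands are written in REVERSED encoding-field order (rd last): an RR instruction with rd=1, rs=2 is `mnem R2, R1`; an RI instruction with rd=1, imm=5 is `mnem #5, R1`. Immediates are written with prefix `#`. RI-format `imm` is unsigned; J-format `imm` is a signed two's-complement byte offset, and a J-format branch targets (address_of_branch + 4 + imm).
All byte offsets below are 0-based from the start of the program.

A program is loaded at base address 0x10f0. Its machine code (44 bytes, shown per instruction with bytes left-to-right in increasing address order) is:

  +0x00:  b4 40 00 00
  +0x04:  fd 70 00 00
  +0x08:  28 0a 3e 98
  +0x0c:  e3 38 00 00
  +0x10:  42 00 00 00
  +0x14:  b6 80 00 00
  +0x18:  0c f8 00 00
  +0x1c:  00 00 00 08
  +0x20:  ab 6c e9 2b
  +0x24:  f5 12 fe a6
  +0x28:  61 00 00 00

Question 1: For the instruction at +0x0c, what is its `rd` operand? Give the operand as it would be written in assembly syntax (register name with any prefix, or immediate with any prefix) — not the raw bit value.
R4

off 0x0c: read e3 38 00 00 as big → 0xe3380000
  opcode bits[31:25]=0x71: sll/RR
  rd: (w>>22)&0x7=0x4 → R4
  rs: (w>>19)&0x7=0x7 → R7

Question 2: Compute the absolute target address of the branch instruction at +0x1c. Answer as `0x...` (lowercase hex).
0x1118

+0x1c: 00 00 00 08 ⇒ word 0x00000008 (big)
  top 7b → 0x0 → beq [J]
  [24:0] imm=8 = #8
  target = base 0x10f0 + off 0x1c + 4 + imm 8 = 0x1118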